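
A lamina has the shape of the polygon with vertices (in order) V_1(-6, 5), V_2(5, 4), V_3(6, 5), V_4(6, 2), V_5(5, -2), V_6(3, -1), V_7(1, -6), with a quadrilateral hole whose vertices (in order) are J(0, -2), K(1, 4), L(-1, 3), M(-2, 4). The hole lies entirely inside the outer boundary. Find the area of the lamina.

Outer boundary:
Apply the surveyor's formula: 2A = Σ (x_i·y_{i+1} − x_{i+1}·y_i), indices taken mod 7.
Σ = (-49) + (1) + (-18) + (-22) + (1) + (-17) + (-31) = -135
Area = |Σ|/2 = 67.5.
Hole:
J→K: (0)(4) − (1)(-2) = 2
K→L: (1)(3) − (-1)(4) = 7
L→M: (-1)(4) − (-2)(3) = 2
M→J: (-2)(-2) − (0)(4) = 4
Σ = 15
Area = |Σ|/2 = 7.5.
Net area = 67.5 − 7.5 = 60.

60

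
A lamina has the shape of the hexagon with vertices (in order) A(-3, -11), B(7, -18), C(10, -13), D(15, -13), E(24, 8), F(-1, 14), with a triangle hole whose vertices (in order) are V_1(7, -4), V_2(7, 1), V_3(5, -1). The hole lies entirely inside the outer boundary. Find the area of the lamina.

552

Outer boundary:
Σ = (131) + (89) + (65) + (432) + (344) + (53) = 1114
Area = |Σ|/2 = 557.
Hole:
Σ = (35) + (-12) + (-13) = 10
Area = |Σ|/2 = 5.
Net area = 557 − 5 = 552.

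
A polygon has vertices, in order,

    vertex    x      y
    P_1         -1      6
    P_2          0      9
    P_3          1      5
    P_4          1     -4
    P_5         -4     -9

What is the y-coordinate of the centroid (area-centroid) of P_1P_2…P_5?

-154/255

Apply the surveyor's formula. First the cross-terms c_i = x_i·y_{i+1} − x_{i+1}·y_i:
  -9, -9, -9, -25, -33  ⇒  2A = -85, A = -42.5.
Then Σ (y_i + y_{i+1})·c_i = 154, so ȳ = 154 / (6·(-42.5)) = -154/255.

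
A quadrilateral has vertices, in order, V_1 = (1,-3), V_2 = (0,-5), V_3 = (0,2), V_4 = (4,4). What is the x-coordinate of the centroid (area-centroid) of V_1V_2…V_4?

Apply the shoelace formula. First the cross-terms c_i = x_i·y_{i+1} − x_{i+1}·y_i:
  -5, 0, -8, -16  ⇒  2A = -29, A = -14.5.
Then Σ (x_i + x_{i+1})·c_i = -117, so x̄ = -117 / (6·(-14.5)) = 39/29.

39/29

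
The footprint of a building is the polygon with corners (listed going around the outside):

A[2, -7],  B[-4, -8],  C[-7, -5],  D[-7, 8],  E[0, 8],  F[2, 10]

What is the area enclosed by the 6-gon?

Cross-terms: -44, -36, -91, -56, -16, -34  ⇒  Σ = -277
Area = |Σ|/2 = 138.5.

138.5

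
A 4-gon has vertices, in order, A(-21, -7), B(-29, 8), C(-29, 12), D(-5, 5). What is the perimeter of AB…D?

|AB| = √((-8)² + (15)²) = √289 = 17
|BC| = √((0)² + (4)²) = √16 = 4
|CD| = √((24)² + (-7)²) = √625 = 25
|DA| = √((-16)² + (-12)²) = √400 = 20
Perimeter = 17 + 4 + 25 + 20 = 66.

66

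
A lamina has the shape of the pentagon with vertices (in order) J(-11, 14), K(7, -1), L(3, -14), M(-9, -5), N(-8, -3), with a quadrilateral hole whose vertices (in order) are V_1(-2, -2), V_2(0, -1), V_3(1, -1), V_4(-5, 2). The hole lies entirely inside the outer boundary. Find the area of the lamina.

Outer boundary:
Apply the surveyor's formula: 2A = Σ (x_i·y_{i+1} − x_{i+1}·y_i), indices taken mod 5.
Σ = (-87) + (-95) + (-141) + (-13) + (-145) = -481
Area = |Σ|/2 = 240.5.
Hole:
Apply the shoelace formula: 2A = Σ (x_i·y_{i+1} − x_{i+1}·y_i), indices taken mod 4.
Σ = (2) + (1) + (-3) + (14) = 14
Area = |Σ|/2 = 7.
Net area = 240.5 − 7 = 233.5.

233.5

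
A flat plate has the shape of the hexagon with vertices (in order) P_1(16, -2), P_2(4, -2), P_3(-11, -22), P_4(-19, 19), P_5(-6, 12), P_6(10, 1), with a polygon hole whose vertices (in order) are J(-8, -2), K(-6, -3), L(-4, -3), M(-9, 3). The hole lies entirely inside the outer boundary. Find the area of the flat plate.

Outer boundary:
Σ = (-24) + (-110) + (-627) + (-114) + (-126) + (-36) = -1037
Area = |Σ|/2 = 518.5.
Hole:
Apply the surveyor's formula: 2A = Σ (x_i·y_{i+1} − x_{i+1}·y_i), indices taken mod 4.
J→K: (-8)(-3) − (-6)(-2) = 12
K→L: (-6)(-3) − (-4)(-3) = 6
L→M: (-4)(3) − (-9)(-3) = -39
M→J: (-9)(-2) − (-8)(3) = 42
Σ = 21
Area = |Σ|/2 = 10.5.
Net area = 518.5 − 10.5 = 508.

508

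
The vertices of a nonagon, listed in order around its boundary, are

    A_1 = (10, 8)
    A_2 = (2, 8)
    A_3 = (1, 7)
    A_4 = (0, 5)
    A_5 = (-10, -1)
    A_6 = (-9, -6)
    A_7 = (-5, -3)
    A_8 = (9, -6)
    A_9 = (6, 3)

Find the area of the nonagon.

155.5

Apply the shoelace (surveyor's) formula: 2A = Σ (x_i·y_{i+1} − x_{i+1}·y_i), indices taken mod 9.
Cross-terms: 64, 6, 5, 50, 51, -3, 57, 63, 18  ⇒  Σ = 311
Area = |Σ|/2 = 155.5.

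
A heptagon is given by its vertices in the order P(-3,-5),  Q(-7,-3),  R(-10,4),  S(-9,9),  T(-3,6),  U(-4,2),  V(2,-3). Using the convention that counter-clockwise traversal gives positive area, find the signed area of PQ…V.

-79

Cross-terms: -26, -58, -54, -27, 18, 8, -19  ⇒  Σ = -158
Signed area = Σ/2 = -79 (negative ⇒ clockwise traversal).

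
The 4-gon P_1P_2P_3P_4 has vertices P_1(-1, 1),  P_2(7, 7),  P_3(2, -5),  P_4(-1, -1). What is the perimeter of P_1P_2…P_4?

|P_1P_2| = √((8)² + (6)²) = √100 = 10
|P_2P_3| = √((-5)² + (-12)²) = √169 = 13
|P_3P_4| = √((-3)² + (4)²) = √25 = 5
|P_4P_1| = √((0)² + (2)²) = √4 = 2
Perimeter = 10 + 13 + 5 + 2 = 30.

30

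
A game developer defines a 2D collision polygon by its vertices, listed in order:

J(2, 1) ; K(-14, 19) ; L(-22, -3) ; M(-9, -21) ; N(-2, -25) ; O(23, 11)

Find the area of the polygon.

842

Apply the shoelace (surveyor's) formula: 2A = Σ (x_i·y_{i+1} − x_{i+1}·y_i), indices taken mod 6.
Σ = (52) + (460) + (435) + (183) + (553) + (1) = 1684
Area = |Σ|/2 = 842.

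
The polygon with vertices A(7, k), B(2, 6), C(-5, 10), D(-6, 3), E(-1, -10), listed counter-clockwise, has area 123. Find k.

8

Write out the shoelace sum; only the two edges meeting at A involve k:
2·Area = [((-1)·k − 7·(-10)) + (7·6 − 2·k)] + 158
       = -3·k + 270 = 246
⇒ k = 8.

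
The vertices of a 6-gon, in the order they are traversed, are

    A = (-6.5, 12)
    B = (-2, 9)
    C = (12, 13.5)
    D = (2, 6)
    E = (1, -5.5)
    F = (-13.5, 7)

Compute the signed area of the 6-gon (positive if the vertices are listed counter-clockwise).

Apply the shoelace formula: 2A = Σ (x_i·y_{i+1} − x_{i+1}·y_i), indices taken mod 6.
Σ = (-34.5) + (-135) + (45) + (-17) + (-67.25) + (-116.5) = -325.25
Signed area = Σ/2 = -162.625 (negative ⇒ clockwise traversal).

-162.625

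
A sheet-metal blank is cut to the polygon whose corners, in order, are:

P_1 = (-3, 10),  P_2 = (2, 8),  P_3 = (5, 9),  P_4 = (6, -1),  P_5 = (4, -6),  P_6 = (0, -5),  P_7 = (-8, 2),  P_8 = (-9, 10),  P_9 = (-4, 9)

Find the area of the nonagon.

166.5

Cross-terms: -44, -22, -59, -32, -20, -40, -62, -41, -13  ⇒  Σ = -333
Area = |Σ|/2 = 166.5.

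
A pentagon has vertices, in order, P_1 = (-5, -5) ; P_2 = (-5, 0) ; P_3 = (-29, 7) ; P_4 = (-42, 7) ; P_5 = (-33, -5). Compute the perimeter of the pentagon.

|P_1P_2| = √((0)² + (5)²) = √25 = 5
|P_2P_3| = √((-24)² + (7)²) = √625 = 25
|P_3P_4| = √((-13)² + (0)²) = √169 = 13
|P_4P_5| = √((9)² + (-12)²) = √225 = 15
|P_5P_1| = √((28)² + (0)²) = √784 = 28
Perimeter = 5 + 25 + 13 + 15 + 28 = 86.

86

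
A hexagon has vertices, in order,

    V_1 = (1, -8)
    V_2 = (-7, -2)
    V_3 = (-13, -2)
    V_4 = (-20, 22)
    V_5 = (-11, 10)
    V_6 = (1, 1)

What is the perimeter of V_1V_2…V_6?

|V_1V_2| = √((-8)² + (6)²) = √100 = 10
|V_2V_3| = √((-6)² + (0)²) = √36 = 6
|V_3V_4| = √((-7)² + (24)²) = √625 = 25
|V_4V_5| = √((9)² + (-12)²) = √225 = 15
|V_5V_6| = √((12)² + (-9)²) = √225 = 15
|V_6V_1| = √((0)² + (-9)²) = √81 = 9
Perimeter = 10 + 6 + 25 + 15 + 15 + 9 = 80.

80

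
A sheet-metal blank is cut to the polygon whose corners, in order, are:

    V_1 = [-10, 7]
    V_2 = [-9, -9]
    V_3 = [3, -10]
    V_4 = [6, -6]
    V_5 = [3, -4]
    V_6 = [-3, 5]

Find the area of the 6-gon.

169

Apply the shoelace (surveyor's) formula: 2A = Σ (x_i·y_{i+1} − x_{i+1}·y_i), indices taken mod 6.
Cross-terms: 153, 117, 42, -6, 3, 29  ⇒  Σ = 338
Area = |Σ|/2 = 169.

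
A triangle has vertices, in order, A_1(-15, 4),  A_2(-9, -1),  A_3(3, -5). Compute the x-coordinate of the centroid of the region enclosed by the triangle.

Apply the shoelace (surveyor's) formula. First the cross-terms c_i = x_i·y_{i+1} − x_{i+1}·y_i:
  51, 48, -63  ⇒  2A = 36, A = 18.
Then Σ (x_i + x_{i+1})·c_i = -756, so x̄ = -756 / (6·18) = -7.

-7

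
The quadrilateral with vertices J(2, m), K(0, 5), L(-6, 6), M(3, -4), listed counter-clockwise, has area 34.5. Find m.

5

The doubled signed area Σ (x_i y_{i+1} − x_{i+1} y_i) is linear in m.
With m=0 it equals 54; the coefficient of m is 3 (from the two edges through J).
So 3·m + 54 = 2·34.5 = 69 ⇒ m = 5.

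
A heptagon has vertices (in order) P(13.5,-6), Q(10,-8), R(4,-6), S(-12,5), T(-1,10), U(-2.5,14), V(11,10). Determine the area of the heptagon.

Σ = (-48) + (-28) + (-52) + (-115) + (11) + (-179) + (-201) = -612
Area = |Σ|/2 = 306.

306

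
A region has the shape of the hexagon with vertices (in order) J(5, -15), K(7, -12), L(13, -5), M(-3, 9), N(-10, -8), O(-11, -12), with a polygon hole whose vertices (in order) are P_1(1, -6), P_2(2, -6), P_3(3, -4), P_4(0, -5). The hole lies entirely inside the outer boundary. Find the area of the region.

316.5

Outer boundary:
Apply Gauss's area formula: 2A = Σ (x_i·y_{i+1} − x_{i+1}·y_i), indices taken mod 6.
J→K: (5)(-12) − (7)(-15) = 45
K→L: (7)(-5) − (13)(-12) = 121
L→M: (13)(9) − (-3)(-5) = 102
M→N: (-3)(-8) − (-10)(9) = 114
N→O: (-10)(-12) − (-11)(-8) = 32
O→J: (-11)(-15) − (5)(-12) = 225
Σ = 639
Area = |Σ|/2 = 319.5.
Hole:
Apply the surveyor's formula: 2A = Σ (x_i·y_{i+1} − x_{i+1}·y_i), indices taken mod 4.
P_1→P_2: (1)(-6) − (2)(-6) = 6
P_2→P_3: (2)(-4) − (3)(-6) = 10
P_3→P_4: (3)(-5) − (0)(-4) = -15
P_4→P_1: (0)(-6) − (1)(-5) = 5
Σ = 6
Area = |Σ|/2 = 3.
Net area = 319.5 − 3 = 316.5.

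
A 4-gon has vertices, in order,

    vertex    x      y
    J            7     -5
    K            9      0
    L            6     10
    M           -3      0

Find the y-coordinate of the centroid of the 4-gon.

Apply the shoelace (surveyor's) formula. First the cross-terms c_i = x_i·y_{i+1} − x_{i+1}·y_i:
  45, 90, 30, 15  ⇒  2A = 180, A = 90.
Then Σ (y_i + y_{i+1})·c_i = 900, so ȳ = 900 / (6·90) = 5/3.

5/3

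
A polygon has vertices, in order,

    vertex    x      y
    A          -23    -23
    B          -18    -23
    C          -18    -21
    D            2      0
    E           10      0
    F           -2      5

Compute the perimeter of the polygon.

92

|AB| = √((5)² + (0)²) = √25 = 5
|BC| = √((0)² + (2)²) = √4 = 2
|CD| = √((20)² + (21)²) = √841 = 29
|DE| = √((8)² + (0)²) = √64 = 8
|EF| = √((-12)² + (5)²) = √169 = 13
|FA| = √((-21)² + (-28)²) = √1225 = 35
Perimeter = 5 + 2 + 29 + 8 + 13 + 35 = 92.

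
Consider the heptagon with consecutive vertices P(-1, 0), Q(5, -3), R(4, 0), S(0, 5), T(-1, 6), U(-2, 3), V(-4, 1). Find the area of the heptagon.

Σ = (3) + (12) + (20) + (5) + (9) + (10) + (1) = 60
Area = |Σ|/2 = 30.

30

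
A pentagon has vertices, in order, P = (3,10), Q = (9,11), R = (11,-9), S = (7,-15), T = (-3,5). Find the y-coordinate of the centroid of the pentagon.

-17/78

Apply the surveyor's formula. First the cross-terms c_i = x_i·y_{i+1} − x_{i+1}·y_i:
  -57, -202, -102, -10, -45  ⇒  2A = -416, A = -208.
Then Σ (y_i + y_{i+1})·c_i = 272, so ȳ = 272 / (6·(-208)) = -17/78.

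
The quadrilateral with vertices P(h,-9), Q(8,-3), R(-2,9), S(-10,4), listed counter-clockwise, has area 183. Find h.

Write out the shoelace sum; only the two edges meeting at P involve h:
2·Area = [((-10)·(-9) − h·4) + (h·(-3) − 8·(-9))] + 148
       = -7·h + 310 = 366
⇒ h = -8.

-8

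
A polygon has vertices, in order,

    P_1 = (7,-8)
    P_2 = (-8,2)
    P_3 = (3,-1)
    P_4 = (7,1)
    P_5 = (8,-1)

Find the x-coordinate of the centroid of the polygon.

Apply the shoelace formula. First the cross-terms c_i = x_i·y_{i+1} − x_{i+1}·y_i:
  -50, 2, 10, -15, -57  ⇒  2A = -110, A = -55.
Then Σ (x_i + x_{i+1})·c_i = -940, so x̄ = -940 / (6·(-55)) = 94/33.

94/33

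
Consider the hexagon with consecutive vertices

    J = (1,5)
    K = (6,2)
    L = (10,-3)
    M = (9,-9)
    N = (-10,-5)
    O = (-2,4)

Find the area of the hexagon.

Apply Gauss's area formula: 2A = Σ (x_i·y_{i+1} − x_{i+1}·y_i), indices taken mod 6.
Σ = (-28) + (-38) + (-63) + (-135) + (-50) + (-14) = -328
Area = |Σ|/2 = 164.

164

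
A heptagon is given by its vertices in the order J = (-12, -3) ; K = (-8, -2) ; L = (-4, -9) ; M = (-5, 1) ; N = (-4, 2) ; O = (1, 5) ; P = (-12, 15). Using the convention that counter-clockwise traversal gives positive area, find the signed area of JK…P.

J→K: (-12)(-2) − (-8)(-3) = 0
K→L: (-8)(-9) − (-4)(-2) = 64
L→M: (-4)(1) − (-5)(-9) = -49
M→N: (-5)(2) − (-4)(1) = -6
N→O: (-4)(5) − (1)(2) = -22
O→P: (1)(15) − (-12)(5) = 75
P→J: (-12)(-3) − (-12)(15) = 216
Σ = 278
Signed area = Σ/2 = 139 (positive ⇒ counter-clockwise traversal).

139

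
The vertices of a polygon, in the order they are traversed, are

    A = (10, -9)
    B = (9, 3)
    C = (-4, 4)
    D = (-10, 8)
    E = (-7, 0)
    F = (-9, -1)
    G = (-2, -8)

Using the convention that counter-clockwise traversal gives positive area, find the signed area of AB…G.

A→B: (10)(3) − (9)(-9) = 111
B→C: (9)(4) − (-4)(3) = 48
C→D: (-4)(8) − (-10)(4) = 8
D→E: (-10)(0) − (-7)(8) = 56
E→F: (-7)(-1) − (-9)(0) = 7
F→G: (-9)(-8) − (-2)(-1) = 70
G→A: (-2)(-9) − (10)(-8) = 98
Σ = 398
Signed area = Σ/2 = 199 (positive ⇒ counter-clockwise traversal).

199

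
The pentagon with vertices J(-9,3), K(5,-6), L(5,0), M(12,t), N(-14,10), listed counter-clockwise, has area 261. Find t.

Write out the shoelace sum; only the two edges meeting at M involve t:
2·Area = [(5·t − 12·0) + (12·10 − (-14)·t)] + 117
       = 19·t + 237 = 522
⇒ t = 15.

15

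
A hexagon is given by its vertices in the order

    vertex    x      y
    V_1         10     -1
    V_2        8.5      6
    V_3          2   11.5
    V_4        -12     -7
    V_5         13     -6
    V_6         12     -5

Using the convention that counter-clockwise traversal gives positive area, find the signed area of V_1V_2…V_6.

243.125

V_1→V_2: (10)(6) − (8.5)(-1) = 68.5
V_2→V_3: (8.5)(11.5) − (2)(6) = 85.75
V_3→V_4: (2)(-7) − (-12)(11.5) = 124
V_4→V_5: (-12)(-6) − (13)(-7) = 163
V_5→V_6: (13)(-5) − (12)(-6) = 7
V_6→V_1: (12)(-1) − (10)(-5) = 38
Σ = 486.25
Signed area = Σ/2 = 243.125 (positive ⇒ counter-clockwise traversal).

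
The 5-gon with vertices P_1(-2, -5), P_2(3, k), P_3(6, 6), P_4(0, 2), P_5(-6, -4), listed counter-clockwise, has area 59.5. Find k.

-5

Write out the shoelace sum; only the two edges meeting at P_2 involve k:
2·Area = [((-2)·k − 3·(-5)) + (3·6 − 6·k)] + 46
       = -8·k + 79 = 119
⇒ k = -5.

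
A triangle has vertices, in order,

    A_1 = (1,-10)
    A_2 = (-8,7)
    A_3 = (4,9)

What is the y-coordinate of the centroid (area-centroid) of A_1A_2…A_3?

Apply Gauss's area formula. First the cross-terms c_i = x_i·y_{i+1} − x_{i+1}·y_i:
  -73, -100, -49  ⇒  2A = -222, A = -111.
Then Σ (y_i + y_{i+1})·c_i = -1332, so ȳ = -1332 / (6·(-111)) = 2.

2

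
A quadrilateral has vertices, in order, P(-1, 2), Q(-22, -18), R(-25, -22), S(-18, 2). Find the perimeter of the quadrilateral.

76

|PQ| = √((-21)² + (-20)²) = √841 = 29
|QR| = √((-3)² + (-4)²) = √25 = 5
|RS| = √((7)² + (24)²) = √625 = 25
|SP| = √((17)² + (0)²) = √289 = 17
Perimeter = 29 + 5 + 25 + 17 = 76.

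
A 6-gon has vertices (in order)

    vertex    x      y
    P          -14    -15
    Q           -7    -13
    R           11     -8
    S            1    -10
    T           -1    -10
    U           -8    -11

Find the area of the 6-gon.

Σ = (77) + (199) + (-102) + (-20) + (-69) + (-34) = 51
Area = |Σ|/2 = 25.5.

25.5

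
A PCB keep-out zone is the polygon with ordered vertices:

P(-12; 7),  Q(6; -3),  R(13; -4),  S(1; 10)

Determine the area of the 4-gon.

Apply the shoelace formula: 2A = Σ (x_i·y_{i+1} − x_{i+1}·y_i), indices taken mod 4.
Cross-terms: -6, 15, 134, 127  ⇒  Σ = 270
Area = |Σ|/2 = 135.

135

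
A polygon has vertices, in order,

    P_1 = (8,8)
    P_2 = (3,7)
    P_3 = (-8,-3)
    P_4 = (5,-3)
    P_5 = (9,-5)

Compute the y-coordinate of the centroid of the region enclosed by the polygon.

Apply the surveyor's formula. First the cross-terms c_i = x_i·y_{i+1} − x_{i+1}·y_i:
  32, 47, 39, 2, 112  ⇒  2A = 232, A = 116.
Then Σ (y_i + y_{i+1})·c_i = 754, so ȳ = 754 / (6·116) = 13/12.

13/12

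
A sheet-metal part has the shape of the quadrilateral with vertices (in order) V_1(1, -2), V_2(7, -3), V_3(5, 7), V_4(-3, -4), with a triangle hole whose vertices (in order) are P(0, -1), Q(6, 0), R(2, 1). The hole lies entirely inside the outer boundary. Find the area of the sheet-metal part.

38

Outer boundary:
Apply Gauss's area formula: 2A = Σ (x_i·y_{i+1} − x_{i+1}·y_i), indices taken mod 4.
Σ = (11) + (64) + (1) + (10) = 86
Area = |Σ|/2 = 43.
Hole:
Apply the surveyor's formula: 2A = Σ (x_i·y_{i+1} − x_{i+1}·y_i), indices taken mod 3.
Σ = (6) + (6) + (-2) = 10
Area = |Σ|/2 = 5.
Net area = 43 − 5 = 38.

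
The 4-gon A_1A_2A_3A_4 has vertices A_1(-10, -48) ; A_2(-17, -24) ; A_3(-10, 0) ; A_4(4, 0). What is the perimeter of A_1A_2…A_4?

|A_1A_2| = √((-7)² + (24)²) = √625 = 25
|A_2A_3| = √((7)² + (24)²) = √625 = 25
|A_3A_4| = √((14)² + (0)²) = √196 = 14
|A_4A_1| = √((-14)² + (-48)²) = √2500 = 50
Perimeter = 25 + 25 + 14 + 50 = 114.

114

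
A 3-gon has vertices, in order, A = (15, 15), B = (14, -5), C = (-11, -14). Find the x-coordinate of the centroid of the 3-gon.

Apply the surveyor's formula. First the cross-terms c_i = x_i·y_{i+1} − x_{i+1}·y_i:
  -285, -251, 45  ⇒  2A = -491, A = -245.5.
Then Σ (x_i + x_{i+1})·c_i = -8838, so x̄ = -8838 / (6·(-245.5)) = 6.

6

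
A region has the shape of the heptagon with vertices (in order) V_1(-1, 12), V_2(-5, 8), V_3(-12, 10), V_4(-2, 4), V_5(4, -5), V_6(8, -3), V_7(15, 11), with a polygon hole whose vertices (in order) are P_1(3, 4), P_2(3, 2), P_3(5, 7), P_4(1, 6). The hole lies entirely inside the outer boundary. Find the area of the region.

201

Outer boundary:
Σ = (52) + (46) + (-28) + (-6) + (28) + (133) + (191) = 416
Area = |Σ|/2 = 208.
Hole:
P_1→P_2: (3)(2) − (3)(4) = -6
P_2→P_3: (3)(7) − (5)(2) = 11
P_3→P_4: (5)(6) − (1)(7) = 23
P_4→P_1: (1)(4) − (3)(6) = -14
Σ = 14
Area = |Σ|/2 = 7.
Net area = 208 − 7 = 201.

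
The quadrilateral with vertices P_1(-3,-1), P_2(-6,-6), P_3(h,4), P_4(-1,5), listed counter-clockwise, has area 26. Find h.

Write out the shoelace sum; only the two edges meeting at P_3 involve h:
2·Area = [((-6)·4 − h·(-6)) + (h·5 − (-1)·4)] + 28
       = 11·h + 8 = 52
⇒ h = 4.

4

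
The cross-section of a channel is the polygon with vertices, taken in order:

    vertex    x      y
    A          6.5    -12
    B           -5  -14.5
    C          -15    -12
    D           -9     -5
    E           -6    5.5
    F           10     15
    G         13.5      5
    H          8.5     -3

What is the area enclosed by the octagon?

443.625

Apply the surveyor's formula: 2A = Σ (x_i·y_{i+1} − x_{i+1}·y_i), indices taken mod 8.
A→B: (6.5)(-14.5) − (-5)(-12) = -154.25
B→C: (-5)(-12) − (-15)(-14.5) = -157.5
C→D: (-15)(-5) − (-9)(-12) = -33
D→E: (-9)(5.5) − (-6)(-5) = -79.5
E→F: (-6)(15) − (10)(5.5) = -145
F→G: (10)(5) − (13.5)(15) = -152.5
G→H: (13.5)(-3) − (8.5)(5) = -83
H→A: (8.5)(-12) − (6.5)(-3) = -82.5
Σ = -887.25
Area = |Σ|/2 = 443.625.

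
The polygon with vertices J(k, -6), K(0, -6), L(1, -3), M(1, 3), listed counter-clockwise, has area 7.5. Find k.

-1

The doubled signed area Σ (x_i y_{i+1} − x_{i+1} y_i) is linear in k.
With k=0 it equals 6; the coefficient of k is -9 (from the two edges through J).
So -9·k + 6 = 2·7.5 = 15 ⇒ k = -1.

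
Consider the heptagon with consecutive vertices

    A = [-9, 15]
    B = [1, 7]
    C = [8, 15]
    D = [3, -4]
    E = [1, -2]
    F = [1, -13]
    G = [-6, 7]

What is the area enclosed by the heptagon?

153.5

Σ = (-78) + (-41) + (-77) + (-2) + (-11) + (-71) + (-27) = -307
Area = |Σ|/2 = 153.5.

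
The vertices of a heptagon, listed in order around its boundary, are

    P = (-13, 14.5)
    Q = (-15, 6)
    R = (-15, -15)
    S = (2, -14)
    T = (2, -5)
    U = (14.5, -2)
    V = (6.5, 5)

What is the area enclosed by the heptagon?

512.875

Apply the shoelace (surveyor's) formula: 2A = Σ (x_i·y_{i+1} − x_{i+1}·y_i), indices taken mod 7.
Σ = (139.5) + (315) + (240) + (18) + (68.5) + (85.5) + (159.25) = 1025.75
Area = |Σ|/2 = 512.875.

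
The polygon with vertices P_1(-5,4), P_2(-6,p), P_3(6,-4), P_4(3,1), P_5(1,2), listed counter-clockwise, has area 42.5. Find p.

Write out the shoelace sum; only the two edges meeting at P_2 involve p:
2·Area = [((-5)·p − (-6)·4) + ((-6)·(-4) − 6·p)] + 37
       = -11·p + 85 = 85
⇒ p = 0.

0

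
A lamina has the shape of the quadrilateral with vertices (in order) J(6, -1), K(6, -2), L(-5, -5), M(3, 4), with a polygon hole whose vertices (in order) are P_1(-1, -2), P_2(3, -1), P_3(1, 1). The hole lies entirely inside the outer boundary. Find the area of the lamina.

34

Outer boundary:
Apply the shoelace (surveyor's) formula: 2A = Σ (x_i·y_{i+1} − x_{i+1}·y_i), indices taken mod 4.
Cross-terms: -6, -40, -5, -27  ⇒  Σ = -78
Area = |Σ|/2 = 39.
Hole:
Apply the shoelace formula: 2A = Σ (x_i·y_{i+1} − x_{i+1}·y_i), indices taken mod 3.
Σ = (7) + (4) + (-1) = 10
Area = |Σ|/2 = 5.
Net area = 39 − 5 = 34.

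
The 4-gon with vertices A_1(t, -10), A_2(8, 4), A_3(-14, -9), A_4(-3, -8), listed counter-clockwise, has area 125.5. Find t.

Write out the shoelace sum; only the two edges meeting at A_1 involve t:
2·Area = [((-3)·(-10) − t·(-8)) + (t·4 − 8·(-10))] + 69
       = 12·t + 179 = 251
⇒ t = 6.

6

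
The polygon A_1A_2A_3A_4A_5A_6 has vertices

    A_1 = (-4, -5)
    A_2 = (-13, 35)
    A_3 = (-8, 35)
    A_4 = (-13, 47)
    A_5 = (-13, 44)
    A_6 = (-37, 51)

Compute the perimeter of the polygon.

|A_1A_2| = √((-9)² + (40)²) = √1681 = 41
|A_2A_3| = √((5)² + (0)²) = √25 = 5
|A_3A_4| = √((-5)² + (12)²) = √169 = 13
|A_4A_5| = √((0)² + (-3)²) = √9 = 3
|A_5A_6| = √((-24)² + (7)²) = √625 = 25
|A_6A_1| = √((33)² + (-56)²) = √4225 = 65
Perimeter = 41 + 5 + 13 + 3 + 25 + 65 = 152.

152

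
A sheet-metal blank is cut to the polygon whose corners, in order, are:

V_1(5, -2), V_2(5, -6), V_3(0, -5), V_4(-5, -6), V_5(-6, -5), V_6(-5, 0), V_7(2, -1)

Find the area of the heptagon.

Apply the shoelace formula: 2A = Σ (x_i·y_{i+1} − x_{i+1}·y_i), indices taken mod 7.
Σ = (-20) + (-25) + (-25) + (-11) + (-25) + (5) + (1) = -100
Area = |Σ|/2 = 50.

50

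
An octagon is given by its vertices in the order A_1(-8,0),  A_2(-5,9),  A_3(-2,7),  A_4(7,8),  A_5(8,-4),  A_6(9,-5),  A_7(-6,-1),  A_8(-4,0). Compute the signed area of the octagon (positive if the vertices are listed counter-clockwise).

Apply the surveyor's formula: 2A = Σ (x_i·y_{i+1} − x_{i+1}·y_i), indices taken mod 8.
Cross-terms: -72, -17, -65, -92, -4, -39, -4, 0  ⇒  Σ = -293
Signed area = Σ/2 = -146.5 (negative ⇒ clockwise traversal).

-146.5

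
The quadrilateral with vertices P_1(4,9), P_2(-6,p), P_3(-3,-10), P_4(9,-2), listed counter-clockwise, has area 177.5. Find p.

8

The doubled signed area Σ (x_i y_{i+1} − x_{i+1} y_i) is linear in p.
With p=0 it equals 299; the coefficient of p is 7 (from the two edges through P_2).
So 7·p + 299 = 2·177.5 = 355 ⇒ p = 8.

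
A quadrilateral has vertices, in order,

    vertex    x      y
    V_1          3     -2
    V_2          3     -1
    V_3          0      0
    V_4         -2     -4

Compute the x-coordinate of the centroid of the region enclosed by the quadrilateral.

Apply the shoelace formula. First the cross-terms c_i = x_i·y_{i+1} − x_{i+1}·y_i:
  3, 0, 0, 16  ⇒  2A = 19, A = 9.5.
Then Σ (x_i + x_{i+1})·c_i = 34, so x̄ = 34 / (6·9.5) = 34/57.

34/57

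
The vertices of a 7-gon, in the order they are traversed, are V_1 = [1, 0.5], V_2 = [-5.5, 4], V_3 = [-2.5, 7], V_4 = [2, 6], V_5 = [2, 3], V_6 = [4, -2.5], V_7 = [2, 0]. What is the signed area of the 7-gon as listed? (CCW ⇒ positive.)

-33.875

Apply the shoelace formula: 2A = Σ (x_i·y_{i+1} − x_{i+1}·y_i), indices taken mod 7.
Σ = (6.75) + (-28.5) + (-29) + (-6) + (-17) + (5) + (1) = -67.75
Signed area = Σ/2 = -33.875 (negative ⇒ clockwise traversal).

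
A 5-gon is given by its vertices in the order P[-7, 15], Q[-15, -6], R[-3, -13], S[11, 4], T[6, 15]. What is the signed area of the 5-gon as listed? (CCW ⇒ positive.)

Apply the shoelace formula: 2A = Σ (x_i·y_{i+1} − x_{i+1}·y_i), indices taken mod 5.
P→Q: (-7)(-6) − (-15)(15) = 267
Q→R: (-15)(-13) − (-3)(-6) = 177
R→S: (-3)(4) − (11)(-13) = 131
S→T: (11)(15) − (6)(4) = 141
T→P: (6)(15) − (-7)(15) = 195
Σ = 911
Signed area = Σ/2 = 455.5 (positive ⇒ counter-clockwise traversal).

455.5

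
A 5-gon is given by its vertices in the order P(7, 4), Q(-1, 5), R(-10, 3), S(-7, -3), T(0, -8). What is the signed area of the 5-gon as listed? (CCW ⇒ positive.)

Apply Gauss's area formula: 2A = Σ (x_i·y_{i+1} − x_{i+1}·y_i), indices taken mod 5.
Σ = (39) + (47) + (51) + (56) + (56) = 249
Signed area = Σ/2 = 124.5 (positive ⇒ counter-clockwise traversal).

124.5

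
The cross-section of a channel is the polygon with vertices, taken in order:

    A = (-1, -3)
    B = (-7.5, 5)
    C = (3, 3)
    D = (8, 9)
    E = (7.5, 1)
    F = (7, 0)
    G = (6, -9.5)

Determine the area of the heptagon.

111.25

A→B: (-1)(5) − (-7.5)(-3) = -27.5
B→C: (-7.5)(3) − (3)(5) = -37.5
C→D: (3)(9) − (8)(3) = 3
D→E: (8)(1) − (7.5)(9) = -59.5
E→F: (7.5)(0) − (7)(1) = -7
F→G: (7)(-9.5) − (6)(0) = -66.5
G→A: (6)(-3) − (-1)(-9.5) = -27.5
Σ = -222.5
Area = |Σ|/2 = 111.25.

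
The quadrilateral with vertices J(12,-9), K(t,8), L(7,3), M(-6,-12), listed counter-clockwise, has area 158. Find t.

The doubled signed area Σ (x_i y_{i+1} − x_{i+1} y_i) is linear in t.
With t=0 it equals 172; the coefficient of t is 12 (from the two edges through K).
So 12·t + 172 = 2·158 = 316 ⇒ t = 12.

12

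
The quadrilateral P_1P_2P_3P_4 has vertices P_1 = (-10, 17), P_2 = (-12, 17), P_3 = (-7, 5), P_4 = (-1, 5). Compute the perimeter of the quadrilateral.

36

|P_1P_2| = √((-2)² + (0)²) = √4 = 2
|P_2P_3| = √((5)² + (-12)²) = √169 = 13
|P_3P_4| = √((6)² + (0)²) = √36 = 6
|P_4P_1| = √((-9)² + (12)²) = √225 = 15
Perimeter = 2 + 13 + 6 + 15 = 36.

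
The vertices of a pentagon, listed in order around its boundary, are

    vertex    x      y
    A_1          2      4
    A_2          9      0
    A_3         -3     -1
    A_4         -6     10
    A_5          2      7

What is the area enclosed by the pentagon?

Apply Gauss's area formula: 2A = Σ (x_i·y_{i+1} − x_{i+1}·y_i), indices taken mod 5.
Σ = (-36) + (-9) + (-36) + (-62) + (-6) = -149
Area = |Σ|/2 = 74.5.

74.5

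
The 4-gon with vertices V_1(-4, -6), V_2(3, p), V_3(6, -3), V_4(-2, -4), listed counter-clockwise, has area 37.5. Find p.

The doubled signed area Σ (x_i y_{i+1} − x_{i+1} y_i) is linear in p.
With p=0 it equals -25; the coefficient of p is -10 (from the two edges through V_2).
So -10·p + -25 = 2·37.5 = 75 ⇒ p = -10.

-10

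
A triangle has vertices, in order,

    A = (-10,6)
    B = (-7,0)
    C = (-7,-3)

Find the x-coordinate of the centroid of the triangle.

-8

Apply the surveyor's formula. First the cross-terms c_i = x_i·y_{i+1} − x_{i+1}·y_i:
  42, 21, -72  ⇒  2A = -9, A = -4.5.
Then Σ (x_i + x_{i+1})·c_i = 216, so x̄ = 216 / (6·(-4.5)) = -8.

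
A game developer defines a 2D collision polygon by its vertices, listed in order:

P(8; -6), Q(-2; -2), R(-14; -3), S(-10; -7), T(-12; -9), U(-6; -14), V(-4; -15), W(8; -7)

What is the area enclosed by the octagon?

Apply Gauss's area formula: 2A = Σ (x_i·y_{i+1} − x_{i+1}·y_i), indices taken mod 8.
P→Q: (8)(-2) − (-2)(-6) = -28
Q→R: (-2)(-3) − (-14)(-2) = -22
R→S: (-14)(-7) − (-10)(-3) = 68
S→T: (-10)(-9) − (-12)(-7) = 6
T→U: (-12)(-14) − (-6)(-9) = 114
U→V: (-6)(-15) − (-4)(-14) = 34
V→W: (-4)(-7) − (8)(-15) = 148
W→P: (8)(-6) − (8)(-7) = 8
Σ = 328
Area = |Σ|/2 = 164.

164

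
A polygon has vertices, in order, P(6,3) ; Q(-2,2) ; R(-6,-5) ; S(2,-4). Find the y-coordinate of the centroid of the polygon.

Apply the surveyor's formula. First the cross-terms c_i = x_i·y_{i+1} − x_{i+1}·y_i:
  18, 22, 34, 30  ⇒  2A = 104, A = 52.
Then Σ (y_i + y_{i+1})·c_i = -312, so ȳ = -312 / (6·52) = -1.

-1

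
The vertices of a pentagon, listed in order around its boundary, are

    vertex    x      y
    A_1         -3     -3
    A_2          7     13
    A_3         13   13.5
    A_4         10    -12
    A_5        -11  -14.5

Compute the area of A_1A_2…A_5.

Apply the surveyor's formula: 2A = Σ (x_i·y_{i+1} − x_{i+1}·y_i), indices taken mod 5.
Σ = (-18) + (-74.5) + (-291) + (-277) + (-10.5) = -671
Area = |Σ|/2 = 335.5.

335.5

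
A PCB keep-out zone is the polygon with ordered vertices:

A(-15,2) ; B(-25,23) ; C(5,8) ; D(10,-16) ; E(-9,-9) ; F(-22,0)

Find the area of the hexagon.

623

Apply Gauss's area formula: 2A = Σ (x_i·y_{i+1} − x_{i+1}·y_i), indices taken mod 6.
Σ = (-295) + (-315) + (-160) + (-234) + (-198) + (-44) = -1246
Area = |Σ|/2 = 623.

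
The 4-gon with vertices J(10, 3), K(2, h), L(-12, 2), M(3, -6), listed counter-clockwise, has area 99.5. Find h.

3

Write out the shoelace sum; only the two edges meeting at K involve h:
2·Area = [(10·h − 2·3) + (2·2 − (-12)·h)] + 135
       = 22·h + 133 = 199
⇒ h = 3.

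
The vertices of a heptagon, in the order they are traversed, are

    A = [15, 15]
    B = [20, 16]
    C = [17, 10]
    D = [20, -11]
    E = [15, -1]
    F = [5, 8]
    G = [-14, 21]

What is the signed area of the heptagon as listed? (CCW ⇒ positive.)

-278.5

A→B: (15)(16) − (20)(15) = -60
B→C: (20)(10) − (17)(16) = -72
C→D: (17)(-11) − (20)(10) = -387
D→E: (20)(-1) − (15)(-11) = 145
E→F: (15)(8) − (5)(-1) = 125
F→G: (5)(21) − (-14)(8) = 217
G→A: (-14)(15) − (15)(21) = -525
Σ = -557
Signed area = Σ/2 = -278.5 (negative ⇒ clockwise traversal).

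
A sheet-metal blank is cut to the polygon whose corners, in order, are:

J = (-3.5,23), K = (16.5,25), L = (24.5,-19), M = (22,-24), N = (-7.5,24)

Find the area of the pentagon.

651.75

Apply Gauss's area formula: 2A = Σ (x_i·y_{i+1} − x_{i+1}·y_i), indices taken mod 5.
Cross-terms: -467, -926, -170, 348, -88.5  ⇒  Σ = -1303.5
Area = |Σ|/2 = 651.75.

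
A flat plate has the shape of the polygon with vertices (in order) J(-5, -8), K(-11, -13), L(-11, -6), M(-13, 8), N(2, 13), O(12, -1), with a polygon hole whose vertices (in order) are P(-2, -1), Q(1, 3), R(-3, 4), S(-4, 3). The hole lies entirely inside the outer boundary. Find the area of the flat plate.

342.5

Outer boundary:
Apply the shoelace (surveyor's) formula: 2A = Σ (x_i·y_{i+1} − x_{i+1}·y_i), indices taken mod 6.
Cross-terms: -23, -77, -166, -185, -158, -101  ⇒  Σ = -710
Area = |Σ|/2 = 355.
Hole:
Apply the shoelace (surveyor's) formula: 2A = Σ (x_i·y_{i+1} − x_{i+1}·y_i), indices taken mod 4.
Σ = (-5) + (13) + (7) + (10) = 25
Area = |Σ|/2 = 12.5.
Net area = 355 − 12.5 = 342.5.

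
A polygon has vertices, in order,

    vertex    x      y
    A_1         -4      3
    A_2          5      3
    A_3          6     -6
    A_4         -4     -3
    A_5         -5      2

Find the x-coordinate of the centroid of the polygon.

41/49

Apply the surveyor's formula. First the cross-terms c_i = x_i·y_{i+1} − x_{i+1}·y_i:
  -27, -48, -42, -23, -7  ⇒  2A = -147, A = -73.5.
Then Σ (x_i + x_{i+1})·c_i = -369, so x̄ = -369 / (6·(-73.5)) = 41/49.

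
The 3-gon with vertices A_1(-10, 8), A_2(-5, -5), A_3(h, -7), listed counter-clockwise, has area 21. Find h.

The doubled signed area Σ (x_i y_{i+1} − x_{i+1} y_i) is linear in h.
With h=0 it equals 55; the coefficient of h is 13 (from the two edges through A_3).
So 13·h + 55 = 2·21 = 42 ⇒ h = -1.

-1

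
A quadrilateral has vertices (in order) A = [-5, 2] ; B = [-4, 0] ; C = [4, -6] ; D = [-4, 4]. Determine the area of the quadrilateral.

A→B: (-5)(0) − (-4)(2) = 8
B→C: (-4)(-6) − (4)(0) = 24
C→D: (4)(4) − (-4)(-6) = -8
D→A: (-4)(2) − (-5)(4) = 12
Σ = 36
Area = |Σ|/2 = 18.

18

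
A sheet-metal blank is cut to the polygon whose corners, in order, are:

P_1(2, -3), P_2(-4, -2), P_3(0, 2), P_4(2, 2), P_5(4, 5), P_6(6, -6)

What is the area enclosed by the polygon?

43

Apply the shoelace (surveyor's) formula: 2A = Σ (x_i·y_{i+1} − x_{i+1}·y_i), indices taken mod 6.
P_1→P_2: (2)(-2) − (-4)(-3) = -16
P_2→P_3: (-4)(2) − (0)(-2) = -8
P_3→P_4: (0)(2) − (2)(2) = -4
P_4→P_5: (2)(5) − (4)(2) = 2
P_5→P_6: (4)(-6) − (6)(5) = -54
P_6→P_1: (6)(-3) − (2)(-6) = -6
Σ = -86
Area = |Σ|/2 = 43.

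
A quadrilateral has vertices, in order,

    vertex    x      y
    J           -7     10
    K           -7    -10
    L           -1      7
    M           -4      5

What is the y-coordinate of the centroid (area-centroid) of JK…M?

Apply the shoelace formula. First the cross-terms c_i = x_i·y_{i+1} − x_{i+1}·y_i:
  140, -59, 23, -5  ⇒  2A = 99, A = 49.5.
Then Σ (y_i + y_{i+1})·c_i = 378, so ȳ = 378 / (6·49.5) = 14/11.

14/11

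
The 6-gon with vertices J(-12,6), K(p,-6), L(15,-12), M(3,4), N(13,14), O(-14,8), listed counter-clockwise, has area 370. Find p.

-10

Write out the shoelace sum; only the two edges meeting at K involve p:
2·Area = [((-12)·(-6) − p·6) + (p·(-12) − 15·(-6))] + 398
       = -18·p + 560 = 740
⇒ p = -10.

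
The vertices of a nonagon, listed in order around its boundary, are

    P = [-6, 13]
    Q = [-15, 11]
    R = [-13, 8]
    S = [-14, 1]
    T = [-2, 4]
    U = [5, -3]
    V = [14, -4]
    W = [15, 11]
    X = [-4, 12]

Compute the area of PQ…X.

Apply the surveyor's formula: 2A = Σ (x_i·y_{i+1} − x_{i+1}·y_i), indices taken mod 9.
Σ = (129) + (23) + (99) + (-54) + (-14) + (22) + (214) + (224) + (20) = 663
Area = |Σ|/2 = 331.5.

331.5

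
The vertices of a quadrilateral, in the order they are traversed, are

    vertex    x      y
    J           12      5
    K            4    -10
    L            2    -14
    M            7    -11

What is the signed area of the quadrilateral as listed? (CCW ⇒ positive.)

J→K: (12)(-10) − (4)(5) = -140
K→L: (4)(-14) − (2)(-10) = -36
L→M: (2)(-11) − (7)(-14) = 76
M→J: (7)(5) − (12)(-11) = 167
Σ = 67
Signed area = Σ/2 = 33.5 (positive ⇒ counter-clockwise traversal).

33.5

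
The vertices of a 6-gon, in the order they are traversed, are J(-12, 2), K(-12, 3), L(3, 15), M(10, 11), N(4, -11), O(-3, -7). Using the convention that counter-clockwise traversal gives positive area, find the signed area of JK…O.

-311.5

Σ = (-12) + (-189) + (-117) + (-154) + (-61) + (-90) = -623
Signed area = Σ/2 = -311.5 (negative ⇒ clockwise traversal).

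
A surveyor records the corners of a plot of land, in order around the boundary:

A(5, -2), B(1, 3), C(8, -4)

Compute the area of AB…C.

3.5

Apply the surveyor's formula: 2A = Σ (x_i·y_{i+1} − x_{i+1}·y_i), indices taken mod 3.
Cross-terms: 17, -28, 4  ⇒  Σ = -7
Area = |Σ|/2 = 3.5.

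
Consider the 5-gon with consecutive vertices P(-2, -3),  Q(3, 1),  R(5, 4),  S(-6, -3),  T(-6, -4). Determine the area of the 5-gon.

19.5

Apply Gauss's area formula: 2A = Σ (x_i·y_{i+1} − x_{i+1}·y_i), indices taken mod 5.
Cross-terms: 7, 7, 9, 6, 10  ⇒  Σ = 39
Area = |Σ|/2 = 19.5.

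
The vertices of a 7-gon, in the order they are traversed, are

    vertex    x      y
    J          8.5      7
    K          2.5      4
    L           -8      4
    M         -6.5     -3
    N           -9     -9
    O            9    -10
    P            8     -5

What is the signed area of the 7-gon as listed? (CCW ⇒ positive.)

Apply Gauss's area formula: 2A = Σ (x_i·y_{i+1} − x_{i+1}·y_i), indices taken mod 7.
Σ = (16.5) + (42) + (50) + (31.5) + (171) + (35) + (98.5) = 444.5
Signed area = Σ/2 = 222.25 (positive ⇒ counter-clockwise traversal).

222.25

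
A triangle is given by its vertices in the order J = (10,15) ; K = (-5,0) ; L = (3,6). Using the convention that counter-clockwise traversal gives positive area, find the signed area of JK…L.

Apply the surveyor's formula: 2A = Σ (x_i·y_{i+1} − x_{i+1}·y_i), indices taken mod 3.
Cross-terms: 75, -30, -15  ⇒  Σ = 30
Signed area = Σ/2 = 15 (positive ⇒ counter-clockwise traversal).

15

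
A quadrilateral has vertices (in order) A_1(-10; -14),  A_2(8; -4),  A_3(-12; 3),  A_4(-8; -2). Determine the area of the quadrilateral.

Apply the shoelace formula: 2A = Σ (x_i·y_{i+1} − x_{i+1}·y_i), indices taken mod 4.
Σ = (152) + (-24) + (48) + (92) = 268
Area = |Σ|/2 = 134.

134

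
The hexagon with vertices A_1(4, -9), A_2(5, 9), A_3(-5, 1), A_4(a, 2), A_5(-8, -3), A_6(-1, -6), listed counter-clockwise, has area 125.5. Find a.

-9

Write out the shoelace sum; only the two edges meeting at A_4 involve a:
2·Area = [((-5)·2 − a·1) + (a·(-3) − (-8)·2)] + 209
       = -4·a + 215 = 251
⇒ a = -9.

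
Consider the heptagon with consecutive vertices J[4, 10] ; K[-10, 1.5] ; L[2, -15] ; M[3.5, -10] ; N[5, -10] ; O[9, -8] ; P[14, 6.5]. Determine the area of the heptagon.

317.5

Σ = (106) + (147) + (32.5) + (15) + (50) + (170.5) + (114) = 635
Area = |Σ|/2 = 317.5.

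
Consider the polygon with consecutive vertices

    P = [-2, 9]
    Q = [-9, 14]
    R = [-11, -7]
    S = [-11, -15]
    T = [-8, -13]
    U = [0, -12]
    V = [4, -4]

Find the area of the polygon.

276.5

Apply the surveyor's formula: 2A = Σ (x_i·y_{i+1} − x_{i+1}·y_i), indices taken mod 7.
Σ = (53) + (217) + (88) + (23) + (96) + (48) + (28) = 553
Area = |Σ|/2 = 276.5.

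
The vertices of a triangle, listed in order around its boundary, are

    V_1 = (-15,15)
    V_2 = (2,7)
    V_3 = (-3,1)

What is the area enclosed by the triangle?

71

Apply the shoelace (surveyor's) formula: 2A = Σ (x_i·y_{i+1} − x_{i+1}·y_i), indices taken mod 3.
Σ = (-135) + (23) + (-30) = -142
Area = |Σ|/2 = 71.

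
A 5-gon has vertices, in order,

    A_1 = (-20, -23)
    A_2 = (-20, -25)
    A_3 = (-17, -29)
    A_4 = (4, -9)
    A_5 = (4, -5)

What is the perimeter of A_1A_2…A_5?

|A_1A_2| = √((0)² + (-2)²) = √4 = 2
|A_2A_3| = √((3)² + (-4)²) = √25 = 5
|A_3A_4| = √((21)² + (20)²) = √841 = 29
|A_4A_5| = √((0)² + (4)²) = √16 = 4
|A_5A_1| = √((-24)² + (-18)²) = √900 = 30
Perimeter = 2 + 5 + 29 + 4 + 30 = 70.

70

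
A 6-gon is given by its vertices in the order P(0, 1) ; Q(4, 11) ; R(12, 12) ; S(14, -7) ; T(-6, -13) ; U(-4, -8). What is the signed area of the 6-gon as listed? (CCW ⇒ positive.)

-286

Apply the shoelace (surveyor's) formula: 2A = Σ (x_i·y_{i+1} − x_{i+1}·y_i), indices taken mod 6.
Σ = (-4) + (-84) + (-252) + (-224) + (-4) + (-4) = -572
Signed area = Σ/2 = -286 (negative ⇒ clockwise traversal).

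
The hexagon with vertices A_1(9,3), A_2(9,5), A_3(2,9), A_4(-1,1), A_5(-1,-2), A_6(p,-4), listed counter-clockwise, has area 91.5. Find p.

The doubled signed area Σ (x_i y_{i+1} − x_{i+1} y_i) is linear in p.
With p=0 it equals 143; the coefficient of p is 5 (from the two edges through A_6).
So 5·p + 143 = 2·91.5 = 183 ⇒ p = 8.

8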